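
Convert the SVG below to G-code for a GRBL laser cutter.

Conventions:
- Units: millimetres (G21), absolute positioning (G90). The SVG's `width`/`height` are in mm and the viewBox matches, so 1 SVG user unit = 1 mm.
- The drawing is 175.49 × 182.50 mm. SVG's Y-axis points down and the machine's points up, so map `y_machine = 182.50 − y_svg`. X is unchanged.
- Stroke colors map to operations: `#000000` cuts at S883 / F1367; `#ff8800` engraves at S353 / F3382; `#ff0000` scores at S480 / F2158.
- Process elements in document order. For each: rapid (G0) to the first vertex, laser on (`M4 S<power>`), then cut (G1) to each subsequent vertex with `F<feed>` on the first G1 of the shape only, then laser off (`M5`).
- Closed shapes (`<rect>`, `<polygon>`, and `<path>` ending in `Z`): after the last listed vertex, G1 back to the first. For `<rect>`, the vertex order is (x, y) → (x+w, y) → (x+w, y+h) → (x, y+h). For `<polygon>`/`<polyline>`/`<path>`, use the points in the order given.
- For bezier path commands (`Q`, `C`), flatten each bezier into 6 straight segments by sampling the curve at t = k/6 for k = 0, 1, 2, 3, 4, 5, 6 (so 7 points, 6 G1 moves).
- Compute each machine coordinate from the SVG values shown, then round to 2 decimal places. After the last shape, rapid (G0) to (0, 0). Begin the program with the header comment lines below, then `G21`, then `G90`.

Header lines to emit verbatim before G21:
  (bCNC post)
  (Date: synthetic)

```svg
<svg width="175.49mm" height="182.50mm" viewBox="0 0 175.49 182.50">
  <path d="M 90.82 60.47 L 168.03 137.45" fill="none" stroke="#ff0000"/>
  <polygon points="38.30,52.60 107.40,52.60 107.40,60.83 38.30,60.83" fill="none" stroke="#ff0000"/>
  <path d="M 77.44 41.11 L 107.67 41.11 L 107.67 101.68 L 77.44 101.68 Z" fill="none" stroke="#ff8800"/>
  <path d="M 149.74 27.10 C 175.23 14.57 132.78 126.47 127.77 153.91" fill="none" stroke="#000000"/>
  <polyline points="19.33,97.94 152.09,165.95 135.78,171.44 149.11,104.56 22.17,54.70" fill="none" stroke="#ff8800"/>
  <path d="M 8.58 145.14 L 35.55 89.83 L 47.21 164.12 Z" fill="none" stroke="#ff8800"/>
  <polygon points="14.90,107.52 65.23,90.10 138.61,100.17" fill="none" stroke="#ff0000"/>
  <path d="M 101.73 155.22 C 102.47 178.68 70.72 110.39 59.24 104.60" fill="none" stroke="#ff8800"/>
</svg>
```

Since the viewBox matches the mm dimensions, user units are millimetres directly. The only transform is the Y-flip y_m = 182.50 − y_svg.

Shape 1 is a line segment drawn with `<path>`. Its stroke #ff0000 means score at S480, F2158. After flipping Y the toolpath is (90.82,122.03) → (168.03,45.05).

Shape 2 is a rectangle drawn with `<polygon>`. Its stroke #ff0000 means score at S480, F2158. After flipping Y the toolpath is (38.30,129.90) → (107.40,129.90) → (107.40,121.67) → (38.30,121.67) → (38.30,129.90), returning to the start.

Shape 3 is a rectangle drawn with `<path>`. Its stroke #ff8800 means engrave at S353, F3382. After flipping Y the toolpath is (77.44,141.39) → (107.67,141.39) → (107.67,80.82) → (77.44,80.82) → (77.44,141.39), returning to the start.

Shape 4 is a cubic bezier drawn with `<path>`. Its stroke #000000 means cut at S883, F1367. After flipping Y the toolpath is (149.74,155.40) → (157.31,152.26) → (156.49,134.19) → (150.19,106.98) → (141.36,76.45) → (132.91,48.38) → (127.77,28.59).

Shape 5 is a open polyline drawn with `<polyline>`. Its stroke #ff8800 means engrave at S353, F3382. After flipping Y the toolpath is (19.33,84.56) → (152.09,16.55) → (135.78,11.06) → (149.11,77.94) → (22.17,127.80).

Shape 6 is a closed polygon drawn with `<path>`. Its stroke #ff8800 means engrave at S353, F3382. After flipping Y the toolpath is (8.58,37.36) → (35.55,92.67) → (47.21,18.38) → (8.58,37.36), returning to the start.

Shape 7 is a closed polygon drawn with `<polygon>`. Its stroke #ff0000 means score at S480, F2158. After flipping Y the toolpath is (14.90,74.98) → (65.23,92.40) → (138.61,82.33) → (14.90,74.98), returning to the start.

Shape 8 is a cubic bezier drawn with `<path>`. Its stroke #ff8800 means engrave at S353, F3382. After flipping Y the toolpath is (101.73,27.28) → (99.64,22.48) → (93.59,28.69) → (85.07,41.62) → (75.52,56.99) → (66.42,70.51) → (59.24,77.90).

(bCNC post)
(Date: synthetic)
G21
G90
G0 X90.82 Y122.03
M4 S480
G1 X168.03 Y45.05 F2158
M5
G0 X38.30 Y129.90
M4 S480
G1 X107.40 Y129.90 F2158
G1 X107.40 Y121.67
G1 X38.30 Y121.67
G1 X38.30 Y129.90
M5
G0 X77.44 Y141.39
M4 S353
G1 X107.67 Y141.39 F3382
G1 X107.67 Y80.82
G1 X77.44 Y80.82
G1 X77.44 Y141.39
M5
G0 X149.74 Y155.40
M4 S883
G1 X157.31 Y152.26 F1367
G1 X156.49 Y134.19
G1 X150.19 Y106.98
G1 X141.36 Y76.45
G1 X132.91 Y48.38
G1 X127.77 Y28.59
M5
G0 X19.33 Y84.56
M4 S353
G1 X152.09 Y16.55 F3382
G1 X135.78 Y11.06
G1 X149.11 Y77.94
G1 X22.17 Y127.80
M5
G0 X8.58 Y37.36
M4 S353
G1 X35.55 Y92.67 F3382
G1 X47.21 Y18.38
G1 X8.58 Y37.36
M5
G0 X14.90 Y74.98
M4 S480
G1 X65.23 Y92.40 F2158
G1 X138.61 Y82.33
G1 X14.90 Y74.98
M5
G0 X101.73 Y27.28
M4 S353
G1 X99.64 Y22.48 F3382
G1 X93.59 Y28.69
G1 X85.07 Y41.62
G1 X75.52 Y56.99
G1 X66.42 Y70.51
G1 X59.24 Y77.90
M5
G0 X0.00 Y0.00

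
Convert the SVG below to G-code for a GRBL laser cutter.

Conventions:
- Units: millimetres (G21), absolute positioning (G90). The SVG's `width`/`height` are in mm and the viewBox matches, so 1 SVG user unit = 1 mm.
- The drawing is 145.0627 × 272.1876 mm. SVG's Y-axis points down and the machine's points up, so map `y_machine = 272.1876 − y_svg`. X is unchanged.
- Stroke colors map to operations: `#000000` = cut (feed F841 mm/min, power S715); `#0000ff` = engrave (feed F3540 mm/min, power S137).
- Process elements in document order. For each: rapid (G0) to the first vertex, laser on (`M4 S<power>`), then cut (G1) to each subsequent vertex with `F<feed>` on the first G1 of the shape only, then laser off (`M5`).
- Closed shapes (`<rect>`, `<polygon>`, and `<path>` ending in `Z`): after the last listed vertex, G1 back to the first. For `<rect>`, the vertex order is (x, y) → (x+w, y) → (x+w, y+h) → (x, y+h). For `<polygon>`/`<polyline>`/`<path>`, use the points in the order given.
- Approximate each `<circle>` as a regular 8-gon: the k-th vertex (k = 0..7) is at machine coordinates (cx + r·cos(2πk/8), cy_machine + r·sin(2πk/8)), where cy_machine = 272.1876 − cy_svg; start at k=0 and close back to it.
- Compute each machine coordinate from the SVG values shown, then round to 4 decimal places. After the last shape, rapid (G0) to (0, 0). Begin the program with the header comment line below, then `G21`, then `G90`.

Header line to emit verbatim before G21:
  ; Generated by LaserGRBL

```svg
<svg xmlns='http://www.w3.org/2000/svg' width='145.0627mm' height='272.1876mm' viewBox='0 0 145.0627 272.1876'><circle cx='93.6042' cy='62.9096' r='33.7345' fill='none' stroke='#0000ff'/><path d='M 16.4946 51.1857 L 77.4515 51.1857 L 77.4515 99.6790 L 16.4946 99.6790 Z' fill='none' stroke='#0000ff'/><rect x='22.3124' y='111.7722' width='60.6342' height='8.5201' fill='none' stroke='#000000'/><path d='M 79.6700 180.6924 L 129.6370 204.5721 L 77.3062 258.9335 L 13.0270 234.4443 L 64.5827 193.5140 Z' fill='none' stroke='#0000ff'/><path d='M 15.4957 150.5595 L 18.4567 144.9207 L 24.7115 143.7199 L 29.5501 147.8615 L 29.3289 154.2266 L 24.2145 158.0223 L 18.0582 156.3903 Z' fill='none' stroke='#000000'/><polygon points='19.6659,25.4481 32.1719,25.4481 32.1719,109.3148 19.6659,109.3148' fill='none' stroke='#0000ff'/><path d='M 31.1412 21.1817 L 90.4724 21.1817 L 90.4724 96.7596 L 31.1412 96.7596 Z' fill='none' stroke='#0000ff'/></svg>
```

; Generated by LaserGRBL
G21
G90
G0 X127.3387 Y209.2780
M4 S137
G1 X117.4581 Y233.1319 F3540
G1 X93.6042 Y243.0125
G1 X69.7503 Y233.1319
G1 X59.8697 Y209.2780
G1 X69.7503 Y185.4241
G1 X93.6042 Y175.5435
G1 X117.4581 Y185.4241
G1 X127.3387 Y209.2780
M5
G0 X16.4946 Y221.0019
M4 S137
G1 X77.4515 Y221.0019 F3540
G1 X77.4515 Y172.5086
G1 X16.4946 Y172.5086
G1 X16.4946 Y221.0019
M5
G0 X22.3124 Y160.4154
M4 S715
G1 X82.9466 Y160.4154 F841
G1 X82.9466 Y151.8953
G1 X22.3124 Y151.8953
G1 X22.3124 Y160.4154
M5
G0 X79.6700 Y91.4952
M4 S137
G1 X129.6370 Y67.6155 F3540
G1 X77.3062 Y13.2541
G1 X13.0270 Y37.7433
G1 X64.5827 Y78.6736
G1 X79.6700 Y91.4952
M5
G0 X15.4957 Y121.6281
M4 S715
G1 X18.4567 Y127.2669 F841
G1 X24.7115 Y128.4677
G1 X29.5501 Y124.3261
G1 X29.3289 Y117.9610
G1 X24.2145 Y114.1653
G1 X18.0582 Y115.7973
G1 X15.4957 Y121.6281
M5
G0 X19.6659 Y246.7395
M4 S137
G1 X32.1719 Y246.7395 F3540
G1 X32.1719 Y162.8728
G1 X19.6659 Y162.8728
G1 X19.6659 Y246.7395
M5
G0 X31.1412 Y251.0059
M4 S137
G1 X90.4724 Y251.0059 F3540
G1 X90.4724 Y175.4280
G1 X31.1412 Y175.4280
G1 X31.1412 Y251.0059
M5
G0 X0.0000 Y0.0000

1 u = 1 mm; y_m = 272.1876 − y.

[1] `<circle>` circle, #0000ff→engrave S137 F3540: (127.3387,209.2780) → (117.4581,233.1319) → (93.6042,243.0125) → (69.7503,233.1319) → (59.8697,209.2780) → (69.7503,185.4241) → (93.6042,175.5435) → (117.4581,185.4241) → (127.3387,209.2780) (closed)

[2] `<path>` rectangle, #0000ff→engrave S137 F3540: (16.4946,221.0019) → (77.4515,221.0019) → (77.4515,172.5086) → (16.4946,172.5086) → (16.4946,221.0019) (closed)

[3] `<rect>` rectangle, #000000→cut S715 F841: (22.3124,160.4154) → (82.9466,160.4154) → (82.9466,151.8953) → (22.3124,151.8953) → (22.3124,160.4154) (closed)

[4] `<path>` closed polygon, #0000ff→engrave S137 F3540: (79.6700,91.4952) → (129.6370,67.6155) → (77.3062,13.2541) → (13.0270,37.7433) → (64.5827,78.6736) → (79.6700,91.4952) (closed)

[5] `<path>` regular polygon, #000000→cut S715 F841: (15.4957,121.6281) → (18.4567,127.2669) → (24.7115,128.4677) → (29.5501,124.3261) → (29.3289,117.9610) → (24.2145,114.1653) → (18.0582,115.7973) → (15.4957,121.6281) (closed)

[6] `<polygon>` rectangle, #0000ff→engrave S137 F3540: (19.6659,246.7395) → (32.1719,246.7395) → (32.1719,162.8728) → (19.6659,162.8728) → (19.6659,246.7395) (closed)

[7] `<path>` rectangle, #0000ff→engrave S137 F3540: (31.1412,251.0059) → (90.4724,251.0059) → (90.4724,175.4280) → (31.1412,175.4280) → (31.1412,251.0059) (closed)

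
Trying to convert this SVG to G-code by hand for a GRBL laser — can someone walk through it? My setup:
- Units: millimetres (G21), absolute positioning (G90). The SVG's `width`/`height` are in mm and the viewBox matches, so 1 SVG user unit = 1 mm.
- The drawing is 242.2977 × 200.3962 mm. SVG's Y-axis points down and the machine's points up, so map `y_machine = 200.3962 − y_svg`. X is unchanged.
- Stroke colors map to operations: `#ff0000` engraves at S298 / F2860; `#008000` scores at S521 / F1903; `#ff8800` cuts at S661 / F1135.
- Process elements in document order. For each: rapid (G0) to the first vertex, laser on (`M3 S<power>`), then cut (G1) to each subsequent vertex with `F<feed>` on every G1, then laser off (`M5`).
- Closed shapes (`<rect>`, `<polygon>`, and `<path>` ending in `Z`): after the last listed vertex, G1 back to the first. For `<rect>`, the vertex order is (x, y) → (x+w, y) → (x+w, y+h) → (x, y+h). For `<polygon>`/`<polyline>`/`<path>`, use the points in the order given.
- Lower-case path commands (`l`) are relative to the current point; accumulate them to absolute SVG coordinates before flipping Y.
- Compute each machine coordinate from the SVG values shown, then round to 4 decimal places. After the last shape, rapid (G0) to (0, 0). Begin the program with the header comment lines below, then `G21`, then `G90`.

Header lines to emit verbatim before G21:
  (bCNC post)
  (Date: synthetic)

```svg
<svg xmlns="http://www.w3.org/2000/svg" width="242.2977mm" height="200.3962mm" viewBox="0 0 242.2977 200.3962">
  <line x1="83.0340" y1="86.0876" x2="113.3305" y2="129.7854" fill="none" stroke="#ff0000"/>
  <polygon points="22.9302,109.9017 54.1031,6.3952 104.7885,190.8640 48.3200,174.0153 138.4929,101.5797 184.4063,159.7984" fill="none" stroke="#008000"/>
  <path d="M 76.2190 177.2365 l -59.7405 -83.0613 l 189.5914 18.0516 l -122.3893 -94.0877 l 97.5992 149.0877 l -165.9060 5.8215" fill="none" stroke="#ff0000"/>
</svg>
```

viewBox `0 0 242.2977 200.3962` with mm width/height → 1 unit = 1 mm. Flip: y_m = 200.3962 − y_svg.

**Shape 1** — `<line>` line segment, stroke `#ff0000` → engrave (S298, F2860). Machine vertices: (83.0340,114.3086) → (113.3305,70.6108). Open path.

**Shape 2** — `<polygon>` closed polygon, stroke `#008000` → score (S521, F1903). Machine vertices: (22.9302,90.4945) → (54.1031,194.0010) → (104.7885,9.5322) → (48.3200,26.3809) → (138.4929,98.8165) → (184.4063,40.5978) → (22.9302,90.4945). Closed: final G1 returns to the first vertex.

**Shape 3** — `<path>` open polyline, stroke `#ff0000` → engrave (S298, F2860). Machine vertices: (76.2190,23.1597) → (16.4785,106.2210) → (206.0699,88.1694) → (83.6806,182.2571) → (181.2798,33.1694) → (15.3738,27.3479). Open path.

(bCNC post)
(Date: synthetic)
G21
G90
G0 X83.0340 Y114.3086
M3 S298
G1 X113.3305 Y70.6108 F2860
M5
G0 X22.9302 Y90.4945
M3 S521
G1 X54.1031 Y194.0010 F1903
G1 X104.7885 Y9.5322 F1903
G1 X48.3200 Y26.3809 F1903
G1 X138.4929 Y98.8165 F1903
G1 X184.4063 Y40.5978 F1903
G1 X22.9302 Y90.4945 F1903
M5
G0 X76.2190 Y23.1597
M3 S298
G1 X16.4785 Y106.2210 F2860
G1 X206.0699 Y88.1694 F2860
G1 X83.6806 Y182.2571 F2860
G1 X181.2798 Y33.1694 F2860
G1 X15.3738 Y27.3479 F2860
M5
G0 X0.0000 Y0.0000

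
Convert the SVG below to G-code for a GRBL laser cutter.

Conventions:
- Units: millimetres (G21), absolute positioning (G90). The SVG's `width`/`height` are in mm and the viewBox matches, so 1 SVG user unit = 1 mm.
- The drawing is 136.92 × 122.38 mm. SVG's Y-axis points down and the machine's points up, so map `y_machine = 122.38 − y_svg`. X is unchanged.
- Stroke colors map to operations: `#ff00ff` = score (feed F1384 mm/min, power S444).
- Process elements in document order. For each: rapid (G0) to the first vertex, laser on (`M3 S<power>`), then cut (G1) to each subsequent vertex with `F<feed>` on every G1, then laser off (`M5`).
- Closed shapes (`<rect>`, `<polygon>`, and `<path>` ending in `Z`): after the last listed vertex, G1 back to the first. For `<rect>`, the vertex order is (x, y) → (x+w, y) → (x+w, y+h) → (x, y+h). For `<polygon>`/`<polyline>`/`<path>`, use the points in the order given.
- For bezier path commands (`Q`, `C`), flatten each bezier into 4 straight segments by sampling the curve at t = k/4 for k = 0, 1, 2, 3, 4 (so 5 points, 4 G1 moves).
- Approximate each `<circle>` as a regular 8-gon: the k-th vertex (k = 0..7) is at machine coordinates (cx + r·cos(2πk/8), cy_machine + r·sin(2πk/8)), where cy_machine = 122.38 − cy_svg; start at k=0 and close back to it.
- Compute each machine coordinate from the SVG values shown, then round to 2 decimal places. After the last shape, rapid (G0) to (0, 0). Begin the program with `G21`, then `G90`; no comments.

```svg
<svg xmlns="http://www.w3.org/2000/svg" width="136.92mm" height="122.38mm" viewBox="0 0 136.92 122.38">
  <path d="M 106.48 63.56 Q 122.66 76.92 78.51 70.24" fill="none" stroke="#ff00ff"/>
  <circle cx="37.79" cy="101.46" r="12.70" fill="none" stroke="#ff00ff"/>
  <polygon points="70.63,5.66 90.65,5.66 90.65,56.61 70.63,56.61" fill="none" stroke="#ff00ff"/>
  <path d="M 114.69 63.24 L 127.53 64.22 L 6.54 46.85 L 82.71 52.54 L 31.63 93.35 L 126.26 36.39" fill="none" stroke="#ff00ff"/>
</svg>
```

viewBox `0 0 136.92 122.38` with mm width/height → 1 unit = 1 mm. Flip: y_m = 122.38 − y_svg.

**Shape 1** — `<path>` quadratic bezier, stroke `#ff00ff` → score (S444, F1384). Control points (SVG): P0=(106.48,63.56), P1=(122.66,76.92), P2=(78.51,70.24); sampled at t=k/4. Machine vertices: (106.48,58.82) → (110.80,53.39) → (107.58,50.47) → (96.81,50.05) → (78.51,52.14). Open path.

**Shape 2** — `<circle>` circle, stroke `#ff00ff` → score (S444, F1384). Machine vertices: (50.49,20.92) → (46.77,29.90) → (37.79,33.62) → (28.81,29.90) → (25.09,20.92) → (28.81,11.94) → (37.79,8.22) → (46.77,11.94) → (50.49,20.92). Closed: final G1 returns to the first vertex.

**Shape 3** — `<polygon>` rectangle, stroke `#ff00ff` → score (S444, F1384). Machine vertices: (70.63,116.72) → (90.65,116.72) → (90.65,65.77) → (70.63,65.77) → (70.63,116.72). Closed: final G1 returns to the first vertex.

**Shape 4** — `<path>` open polyline, stroke `#ff00ff` → score (S444, F1384). Machine vertices: (114.69,59.14) → (127.53,58.16) → (6.54,75.53) → (82.71,69.84) → (31.63,29.03) → (126.26,85.99). Open path.

G21
G90
G0 X106.48 Y58.82
M3 S444
G1 X110.80 Y53.39 F1384
G1 X107.58 Y50.47 F1384
G1 X96.81 Y50.05 F1384
G1 X78.51 Y52.14 F1384
M5
G0 X50.49 Y20.92
M3 S444
G1 X46.77 Y29.90 F1384
G1 X37.79 Y33.62 F1384
G1 X28.81 Y29.90 F1384
G1 X25.09 Y20.92 F1384
G1 X28.81 Y11.94 F1384
G1 X37.79 Y8.22 F1384
G1 X46.77 Y11.94 F1384
G1 X50.49 Y20.92 F1384
M5
G0 X70.63 Y116.72
M3 S444
G1 X90.65 Y116.72 F1384
G1 X90.65 Y65.77 F1384
G1 X70.63 Y65.77 F1384
G1 X70.63 Y116.72 F1384
M5
G0 X114.69 Y59.14
M3 S444
G1 X127.53 Y58.16 F1384
G1 X6.54 Y75.53 F1384
G1 X82.71 Y69.84 F1384
G1 X31.63 Y29.03 F1384
G1 X126.26 Y85.99 F1384
M5
G0 X0.00 Y0.00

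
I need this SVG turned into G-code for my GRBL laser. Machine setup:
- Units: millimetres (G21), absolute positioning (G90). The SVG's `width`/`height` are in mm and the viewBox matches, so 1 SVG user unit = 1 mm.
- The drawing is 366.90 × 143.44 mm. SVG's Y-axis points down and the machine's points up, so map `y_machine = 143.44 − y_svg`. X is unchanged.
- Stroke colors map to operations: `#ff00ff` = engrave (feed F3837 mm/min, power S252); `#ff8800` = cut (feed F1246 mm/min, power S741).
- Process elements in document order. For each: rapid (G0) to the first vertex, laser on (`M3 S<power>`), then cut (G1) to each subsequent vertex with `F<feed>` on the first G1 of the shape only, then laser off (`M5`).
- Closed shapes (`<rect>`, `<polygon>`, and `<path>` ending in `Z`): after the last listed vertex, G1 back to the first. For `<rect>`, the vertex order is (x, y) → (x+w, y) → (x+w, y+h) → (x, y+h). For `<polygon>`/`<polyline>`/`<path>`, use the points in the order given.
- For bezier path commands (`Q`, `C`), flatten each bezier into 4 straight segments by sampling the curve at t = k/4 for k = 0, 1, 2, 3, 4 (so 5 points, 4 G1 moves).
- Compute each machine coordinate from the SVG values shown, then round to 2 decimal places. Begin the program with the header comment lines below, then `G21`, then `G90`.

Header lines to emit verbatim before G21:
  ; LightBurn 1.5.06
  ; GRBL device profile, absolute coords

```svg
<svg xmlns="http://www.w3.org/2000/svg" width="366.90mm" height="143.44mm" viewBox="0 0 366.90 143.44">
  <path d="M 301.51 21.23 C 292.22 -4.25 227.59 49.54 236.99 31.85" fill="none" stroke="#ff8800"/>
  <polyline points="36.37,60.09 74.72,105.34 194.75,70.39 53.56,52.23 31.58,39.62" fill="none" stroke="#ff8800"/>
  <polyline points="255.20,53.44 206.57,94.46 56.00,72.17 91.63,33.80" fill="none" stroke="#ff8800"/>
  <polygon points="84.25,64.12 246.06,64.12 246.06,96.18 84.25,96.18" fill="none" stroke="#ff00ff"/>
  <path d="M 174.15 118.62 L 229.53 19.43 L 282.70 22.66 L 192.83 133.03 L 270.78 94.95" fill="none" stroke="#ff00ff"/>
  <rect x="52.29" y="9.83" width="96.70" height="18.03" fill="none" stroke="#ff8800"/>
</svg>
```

; LightBurn 1.5.06
; GRBL device profile, absolute coords
G21
G90
G0 X301.51 Y122.21
M3 S741
G1 X286.19 Y128.81 F1246
G1 X262.24 Y119.82
G1 X241.80 Y109.37
G1 X236.99 Y111.59
M5
G0 X36.37 Y83.35
M3 S741
G1 X74.72 Y38.10 F1246
G1 X194.75 Y73.05
G1 X53.56 Y91.21
G1 X31.58 Y103.82
M5
G0 X255.20 Y90.00
M3 S741
G1 X206.57 Y48.98 F1246
G1 X56.00 Y71.27
G1 X91.63 Y109.64
M5
G0 X84.25 Y79.32
M3 S252
G1 X246.06 Y79.32 F3837
G1 X246.06 Y47.26
G1 X84.25 Y47.26
G1 X84.25 Y79.32
M5
G0 X174.15 Y24.82
M3 S252
G1 X229.53 Y124.01 F3837
G1 X282.70 Y120.78
G1 X192.83 Y10.41
G1 X270.78 Y48.49
M5
G0 X52.29 Y133.61
M3 S741
G1 X148.99 Y133.61 F1246
G1 X148.99 Y115.58
G1 X52.29 Y115.58
G1 X52.29 Y133.61
M5

viewBox `0 0 366.90 143.44` with mm width/height → 1 unit = 1 mm. Flip: y_m = 143.44 − y_svg.

**Shape 1** — `<path>` cubic bezier, stroke `#ff8800` → cut (S741, F1246). Control points (SVG): P0=(301.51,21.23), P1=(292.22,-4.25), P2=(227.59,49.54), P3=(236.99,31.85); sampled at t=k/4. Machine vertices: (301.51,122.21) → (286.19,128.81) → (262.24,119.82) → (241.80,109.37) → (236.99,111.59). Open path.

**Shape 2** — `<polyline>` open polyline, stroke `#ff8800` → cut (S741, F1246). Machine vertices: (36.37,83.35) → (74.72,38.10) → (194.75,73.05) → (53.56,91.21) → (31.58,103.82). Open path.

**Shape 3** — `<polyline>` open polyline, stroke `#ff8800` → cut (S741, F1246). Machine vertices: (255.20,90.00) → (206.57,48.98) → (56.00,71.27) → (91.63,109.64). Open path.

**Shape 4** — `<polygon>` rectangle, stroke `#ff00ff` → engrave (S252, F3837). Machine vertices: (84.25,79.32) → (246.06,79.32) → (246.06,47.26) → (84.25,47.26) → (84.25,79.32). Closed: final G1 returns to the first vertex.

**Shape 5** — `<path>` open polyline, stroke `#ff00ff` → engrave (S252, F3837). Machine vertices: (174.15,24.82) → (229.53,124.01) → (282.70,120.78) → (192.83,10.41) → (270.78,48.49). Open path.

**Shape 6** — `<rect>` rectangle, stroke `#ff8800` → cut (S741, F1246). Machine vertices: (52.29,133.61) → (148.99,133.61) → (148.99,115.58) → (52.29,115.58) → (52.29,133.61). Closed: final G1 returns to the first vertex.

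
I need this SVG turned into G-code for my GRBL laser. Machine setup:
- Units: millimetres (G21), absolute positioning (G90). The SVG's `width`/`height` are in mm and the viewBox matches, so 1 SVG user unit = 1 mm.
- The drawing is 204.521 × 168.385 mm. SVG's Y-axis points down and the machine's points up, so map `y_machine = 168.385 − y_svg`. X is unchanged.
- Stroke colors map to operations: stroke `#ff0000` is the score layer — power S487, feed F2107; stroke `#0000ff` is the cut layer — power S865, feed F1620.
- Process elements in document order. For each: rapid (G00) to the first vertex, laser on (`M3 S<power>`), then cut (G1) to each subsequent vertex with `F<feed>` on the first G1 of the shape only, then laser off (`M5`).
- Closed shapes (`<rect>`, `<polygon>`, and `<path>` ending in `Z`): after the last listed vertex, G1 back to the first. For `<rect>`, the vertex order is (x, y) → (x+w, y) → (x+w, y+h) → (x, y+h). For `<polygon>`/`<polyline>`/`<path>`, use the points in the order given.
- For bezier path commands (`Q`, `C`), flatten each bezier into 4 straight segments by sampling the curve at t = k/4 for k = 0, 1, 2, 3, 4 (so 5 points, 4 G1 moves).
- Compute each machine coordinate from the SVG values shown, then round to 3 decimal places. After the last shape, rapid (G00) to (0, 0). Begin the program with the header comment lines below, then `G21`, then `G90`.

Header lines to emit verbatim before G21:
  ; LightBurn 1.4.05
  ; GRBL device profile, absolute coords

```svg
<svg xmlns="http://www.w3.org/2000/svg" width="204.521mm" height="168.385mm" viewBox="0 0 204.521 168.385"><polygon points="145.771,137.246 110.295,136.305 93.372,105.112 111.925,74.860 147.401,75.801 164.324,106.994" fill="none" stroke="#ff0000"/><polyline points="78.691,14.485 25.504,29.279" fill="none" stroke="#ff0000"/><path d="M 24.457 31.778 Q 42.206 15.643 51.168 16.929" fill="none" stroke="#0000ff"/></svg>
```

1 u = 1 mm; y_m = 168.385 − y.

[1] `<polygon>` regular polygon, #ff0000→score S487 F2107: (145.771,31.139) → (110.295,32.080) → (93.372,63.273) → (111.925,93.525) → (147.401,92.584) → (164.324,61.391) → (145.771,31.139) (closed)

[2] `<polyline>` line segment, #ff0000→score S487 F2107: (78.691,153.900) → (25.504,139.106)

[3] `<path>` quadratic bezier, #0000ff→cut S865 F1620: (24.457,136.607) → (32.782,143.586) → (40.009,148.387) → (46.138,151.010) → (51.168,151.456)

; LightBurn 1.4.05
; GRBL device profile, absolute coords
G21
G90
G00 X145.771 Y31.139
M3 S487
G1 X110.295 Y32.080 F2107
G1 X93.372 Y63.273
G1 X111.925 Y93.525
G1 X147.401 Y92.584
G1 X164.324 Y61.391
G1 X145.771 Y31.139
M5
G00 X78.691 Y153.900
M3 S487
G1 X25.504 Y139.106 F2107
M5
G00 X24.457 Y136.607
M3 S865
G1 X32.782 Y143.586 F1620
G1 X40.009 Y148.387
G1 X46.138 Y151.010
G1 X51.168 Y151.456
M5
G00 X0.000 Y0.000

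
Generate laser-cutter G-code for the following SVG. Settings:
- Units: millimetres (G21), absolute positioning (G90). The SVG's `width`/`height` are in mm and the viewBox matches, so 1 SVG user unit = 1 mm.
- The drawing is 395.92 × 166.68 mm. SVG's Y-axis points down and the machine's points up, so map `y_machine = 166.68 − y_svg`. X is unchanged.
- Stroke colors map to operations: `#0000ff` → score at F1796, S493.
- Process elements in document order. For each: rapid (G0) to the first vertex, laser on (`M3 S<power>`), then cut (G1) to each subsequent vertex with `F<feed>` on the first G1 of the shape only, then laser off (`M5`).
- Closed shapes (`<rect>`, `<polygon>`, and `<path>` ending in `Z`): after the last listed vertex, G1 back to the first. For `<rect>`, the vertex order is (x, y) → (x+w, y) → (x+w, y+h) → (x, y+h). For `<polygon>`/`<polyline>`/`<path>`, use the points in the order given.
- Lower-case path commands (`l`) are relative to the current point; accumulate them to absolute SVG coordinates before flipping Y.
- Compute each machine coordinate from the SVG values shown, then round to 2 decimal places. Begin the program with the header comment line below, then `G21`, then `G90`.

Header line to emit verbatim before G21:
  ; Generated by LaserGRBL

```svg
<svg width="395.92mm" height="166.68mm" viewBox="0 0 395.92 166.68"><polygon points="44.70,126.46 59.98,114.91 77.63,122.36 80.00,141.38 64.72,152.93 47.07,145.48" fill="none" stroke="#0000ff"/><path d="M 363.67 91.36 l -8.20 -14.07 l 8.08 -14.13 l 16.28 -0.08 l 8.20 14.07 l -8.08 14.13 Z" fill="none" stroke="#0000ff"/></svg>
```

; Generated by LaserGRBL
G21
G90
G0 X44.70 Y40.22
M3 S493
G1 X59.98 Y51.77 F1796
G1 X77.63 Y44.32
G1 X80.00 Y25.30
G1 X64.72 Y13.75
G1 X47.07 Y21.20
G1 X44.70 Y40.22
M5
G0 X363.67 Y75.32
M3 S493
G1 X355.47 Y89.39 F1796
G1 X363.55 Y103.52
G1 X379.83 Y103.60
G1 X388.03 Y89.53
G1 X379.95 Y75.40
G1 X363.67 Y75.32
M5

1 u = 1 mm; y_m = 166.68 − y.

[1] `<polygon>` regular polygon, #0000ff→score S493 F1796: (44.70,40.22) → (59.98,51.77) → (77.63,44.32) → (80.00,25.30) → (64.72,13.75) → (47.07,21.20) → (44.70,40.22) (closed)

[2] `<path>` regular polygon, #0000ff→score S493 F1796: (363.67,75.32) → (355.47,89.39) → (363.55,103.52) → (379.83,103.60) → (388.03,89.53) → (379.95,75.40) → (363.67,75.32) (closed)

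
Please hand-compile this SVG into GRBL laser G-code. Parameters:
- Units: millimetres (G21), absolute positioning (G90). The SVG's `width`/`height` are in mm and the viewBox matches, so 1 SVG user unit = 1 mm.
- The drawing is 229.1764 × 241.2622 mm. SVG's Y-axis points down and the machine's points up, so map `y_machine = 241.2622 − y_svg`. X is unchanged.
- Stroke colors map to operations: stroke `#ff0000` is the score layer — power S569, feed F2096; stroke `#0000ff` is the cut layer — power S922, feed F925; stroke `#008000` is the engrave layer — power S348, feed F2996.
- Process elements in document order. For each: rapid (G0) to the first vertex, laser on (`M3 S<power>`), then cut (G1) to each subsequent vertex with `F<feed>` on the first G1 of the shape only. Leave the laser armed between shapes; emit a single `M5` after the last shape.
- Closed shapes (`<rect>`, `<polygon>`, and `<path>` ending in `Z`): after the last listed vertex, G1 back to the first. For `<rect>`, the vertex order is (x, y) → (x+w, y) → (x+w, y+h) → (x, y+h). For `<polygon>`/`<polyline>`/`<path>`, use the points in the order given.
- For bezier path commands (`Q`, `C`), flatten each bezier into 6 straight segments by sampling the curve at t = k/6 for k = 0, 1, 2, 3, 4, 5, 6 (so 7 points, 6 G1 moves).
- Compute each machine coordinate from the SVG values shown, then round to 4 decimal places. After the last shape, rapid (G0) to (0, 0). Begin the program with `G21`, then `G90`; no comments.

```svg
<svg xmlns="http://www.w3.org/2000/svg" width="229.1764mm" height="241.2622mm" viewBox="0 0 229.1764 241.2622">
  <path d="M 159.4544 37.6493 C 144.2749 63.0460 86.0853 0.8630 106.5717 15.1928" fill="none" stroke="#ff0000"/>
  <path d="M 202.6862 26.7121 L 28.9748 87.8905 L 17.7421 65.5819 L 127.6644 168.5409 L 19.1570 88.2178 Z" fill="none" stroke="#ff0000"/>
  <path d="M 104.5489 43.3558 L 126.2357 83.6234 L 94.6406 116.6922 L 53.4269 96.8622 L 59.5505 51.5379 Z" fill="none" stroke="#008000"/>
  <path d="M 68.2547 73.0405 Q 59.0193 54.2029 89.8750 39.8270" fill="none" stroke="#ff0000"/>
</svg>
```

Since the viewBox matches the mm dimensions, user units are millimetres directly. The only transform is the Y-flip y_m = 241.2622 − y_svg.

Shape 1 is a cubic bezier drawn with `<path>`. Its stroke #ff0000 means score at S569, F2096. After flipping Y the toolpath is (159.4544,203.6129) → (148.8438,197.4532) → (134.4451,201.3319) → (119.6383,210.6911) → (107.8037,220.9724) → (102.3215,227.6179) → (106.5717,226.0694).

Shape 2 is a closed polygon drawn with `<path>`. Its stroke #ff0000 means score at S569, F2096. After flipping Y the toolpath is (202.6862,214.5501) → (28.9748,153.3717) → (17.7421,175.6803) → (127.6644,72.7213) → (19.1570,153.0444) → (202.6862,214.5501), returning to the start.

Shape 3 is a regular polygon drawn with `<path>`. Its stroke #008000 means engrave at S348, F2996. After flipping Y the toolpath is (104.5489,197.9064) → (126.2357,157.6388) → (94.6406,124.5700) → (53.4269,144.4000) → (59.5505,189.7243) → (104.5489,197.9064), returning to the start.

Shape 4 is a quadratic bezier drawn with `<path>`. Its stroke #ff0000 means score at S569, F2096. After flipping Y the toolpath is (68.2547,168.2217) → (66.2899,174.3770) → (66.5523,180.2844) → (69.0421,185.9439) → (73.7591,191.3555) → (80.7034,196.5193) → (89.8750,201.4352).

G21
G90
G0 X159.4544 Y203.6129
M3 S569
G1 X148.8438 Y197.4532 F2096
G1 X134.4451 Y201.3319
G1 X119.6383 Y210.6911
G1 X107.8037 Y220.9724
G1 X102.3215 Y227.6179
G1 X106.5717 Y226.0694
G0 X202.6862 Y214.5501
M3 S569
G1 X28.9748 Y153.3717 F2096
G1 X17.7421 Y175.6803
G1 X127.6644 Y72.7213
G1 X19.1570 Y153.0444
G1 X202.6862 Y214.5501
G0 X104.5489 Y197.9064
M3 S348
G1 X126.2357 Y157.6388 F2996
G1 X94.6406 Y124.5700
G1 X53.4269 Y144.4000
G1 X59.5505 Y189.7243
G1 X104.5489 Y197.9064
G0 X68.2547 Y168.2217
M3 S569
G1 X66.2899 Y174.3770 F2096
G1 X66.5523 Y180.2844
G1 X69.0421 Y185.9439
G1 X73.7591 Y191.3555
G1 X80.7034 Y196.5193
G1 X89.8750 Y201.4352
M5
G0 X0.0000 Y0.0000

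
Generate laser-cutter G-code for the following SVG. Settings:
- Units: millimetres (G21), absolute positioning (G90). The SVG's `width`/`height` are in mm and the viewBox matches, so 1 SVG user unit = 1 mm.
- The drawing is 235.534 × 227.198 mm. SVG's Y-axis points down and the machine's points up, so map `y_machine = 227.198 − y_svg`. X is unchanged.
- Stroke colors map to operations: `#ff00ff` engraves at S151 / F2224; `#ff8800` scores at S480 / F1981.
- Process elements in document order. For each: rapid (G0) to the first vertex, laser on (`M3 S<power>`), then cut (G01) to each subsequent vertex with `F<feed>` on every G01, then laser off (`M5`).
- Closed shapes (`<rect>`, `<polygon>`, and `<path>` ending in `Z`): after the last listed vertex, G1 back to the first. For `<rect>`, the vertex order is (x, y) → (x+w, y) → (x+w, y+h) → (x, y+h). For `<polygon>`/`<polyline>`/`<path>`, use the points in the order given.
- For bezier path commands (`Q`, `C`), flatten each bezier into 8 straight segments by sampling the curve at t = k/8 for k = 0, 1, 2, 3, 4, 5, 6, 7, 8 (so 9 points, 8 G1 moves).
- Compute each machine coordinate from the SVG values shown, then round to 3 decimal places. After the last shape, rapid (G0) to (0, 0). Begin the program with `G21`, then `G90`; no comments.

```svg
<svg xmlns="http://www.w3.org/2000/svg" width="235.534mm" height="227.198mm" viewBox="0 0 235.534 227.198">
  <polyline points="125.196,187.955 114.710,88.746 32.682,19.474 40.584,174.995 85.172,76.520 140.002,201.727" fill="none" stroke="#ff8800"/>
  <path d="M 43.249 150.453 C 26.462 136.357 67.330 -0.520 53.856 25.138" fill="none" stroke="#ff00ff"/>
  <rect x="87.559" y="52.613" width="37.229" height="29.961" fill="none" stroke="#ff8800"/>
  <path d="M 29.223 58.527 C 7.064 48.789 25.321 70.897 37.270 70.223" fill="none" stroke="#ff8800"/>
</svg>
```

G21
G90
G0 X125.196 Y39.243
M3 S480
G01 X114.710 Y138.452 F1981
G01 X32.682 Y207.724 F1981
G01 X40.584 Y52.203 F1981
G01 X85.172 Y150.678 F1981
G01 X140.002 Y25.471 F1981
M5
G0 X43.249 Y76.745
M3 S151
G01 X39.438 Y87.229 F2224
G01 X39.719 Y105.880 F2224
G01 X42.781 Y129.355 F2224
G01 X47.310 Y154.310 F2224
G01 X51.995 Y177.402 F2224
G01 X55.522 Y195.286 F2224
G01 X56.580 Y204.620 F2224
G01 X53.856 Y202.060 F2224
M5
G0 X87.559 Y174.585
M3 S480
G01 X124.788 Y174.585 F1981
G01 X124.788 Y144.624 F1981
G01 X87.559 Y144.624 F1981
G01 X87.559 Y174.585 F1981
M5
G0 X29.223 Y168.671
M3 S480
G01 X22.717 Y170.937 F1981
G01 X19.452 Y170.857 F1981
G01 X18.881 Y169.072 F1981
G01 X20.456 Y166.222 F1981
G01 X23.630 Y162.947 F1981
G01 X27.856 Y159.888 F1981
G01 X32.585 Y157.683 F1981
G01 X37.270 Y156.975 F1981
M5
G0 X0.000 Y0.000

viewBox `0 0 235.534 227.198` with mm width/height → 1 unit = 1 mm. Flip: y_m = 227.198 − y_svg.

**Shape 1** — `<polyline>` open polyline, stroke `#ff8800` → score (S480, F1981). Machine vertices: (125.196,39.243) → (114.710,138.452) → (32.682,207.724) → (40.584,52.203) → (85.172,150.678) → (140.002,25.471). Open path.

**Shape 2** — `<path>` cubic bezier, stroke `#ff00ff` → engrave (S151, F2224). Control points (SVG): P0=(43.249,150.453), P1=(26.462,136.357), P2=(67.330,-0.520), P3=(53.856,25.138); sampled at t=k/8. Machine vertices: (43.249,76.745) → (39.438,87.229) → (39.719,105.880) → (42.781,129.355) → (47.310,154.310) → (51.995,177.402) → (55.522,195.286) → (56.580,204.620) → (53.856,202.060). Open path.

**Shape 3** — `<rect>` rectangle, stroke `#ff8800` → score (S480, F1981). Machine vertices: (87.559,174.585) → (124.788,174.585) → (124.788,144.624) → (87.559,144.624) → (87.559,174.585). Closed: final G1 returns to the first vertex.

**Shape 4** — `<path>` cubic bezier, stroke `#ff8800` → score (S480, F1981). Control points (SVG): P0=(29.223,58.527), P1=(7.064,48.789), P2=(25.321,70.897), P3=(37.270,70.223); sampled at t=k/8. Machine vertices: (29.223,168.671) → (22.717,170.937) → (19.452,170.857) → (18.881,169.072) → (20.456,166.222) → (23.630,162.947) → (27.856,159.888) → (32.585,157.683) → (37.270,156.975). Open path.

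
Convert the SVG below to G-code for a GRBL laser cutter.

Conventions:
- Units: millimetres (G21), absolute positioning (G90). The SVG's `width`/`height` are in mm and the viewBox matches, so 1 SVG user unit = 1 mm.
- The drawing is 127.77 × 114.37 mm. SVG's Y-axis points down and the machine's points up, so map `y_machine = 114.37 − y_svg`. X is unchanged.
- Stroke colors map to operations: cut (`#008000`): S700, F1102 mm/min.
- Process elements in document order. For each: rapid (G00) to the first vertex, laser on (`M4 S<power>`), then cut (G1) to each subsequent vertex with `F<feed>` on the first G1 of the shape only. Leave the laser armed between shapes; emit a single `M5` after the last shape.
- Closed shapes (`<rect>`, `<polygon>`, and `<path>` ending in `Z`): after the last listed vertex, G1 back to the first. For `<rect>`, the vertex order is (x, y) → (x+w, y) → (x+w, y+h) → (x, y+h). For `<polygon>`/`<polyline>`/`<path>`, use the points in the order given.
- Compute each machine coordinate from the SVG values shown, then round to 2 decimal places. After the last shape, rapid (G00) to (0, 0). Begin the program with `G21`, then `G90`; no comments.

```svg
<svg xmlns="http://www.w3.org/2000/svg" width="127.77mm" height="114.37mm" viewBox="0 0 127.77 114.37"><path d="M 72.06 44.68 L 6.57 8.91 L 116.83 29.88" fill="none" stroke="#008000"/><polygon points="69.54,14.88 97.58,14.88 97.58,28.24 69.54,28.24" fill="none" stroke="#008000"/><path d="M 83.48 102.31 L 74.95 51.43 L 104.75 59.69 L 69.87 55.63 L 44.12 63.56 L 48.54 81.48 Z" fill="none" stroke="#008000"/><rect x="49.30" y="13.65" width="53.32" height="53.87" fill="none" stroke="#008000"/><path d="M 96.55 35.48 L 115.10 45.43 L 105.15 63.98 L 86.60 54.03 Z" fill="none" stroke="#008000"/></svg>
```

G21
G90
G00 X72.06 Y69.69
M4 S700
G1 X6.57 Y105.46 F1102
G1 X116.83 Y84.49
G00 X69.54 Y99.49
M4 S700
G1 X97.58 Y99.49 F1102
G1 X97.58 Y86.13
G1 X69.54 Y86.13
G1 X69.54 Y99.49
G00 X83.48 Y12.06
M4 S700
G1 X74.95 Y62.94 F1102
G1 X104.75 Y54.68
G1 X69.87 Y58.74
G1 X44.12 Y50.81
G1 X48.54 Y32.89
G1 X83.48 Y12.06
G00 X49.30 Y100.72
M4 S700
G1 X102.62 Y100.72 F1102
G1 X102.62 Y46.85
G1 X49.30 Y46.85
G1 X49.30 Y100.72
G00 X96.55 Y78.89
M4 S700
G1 X115.10 Y68.94 F1102
G1 X105.15 Y50.39
G1 X86.60 Y60.34
G1 X96.55 Y78.89
M5
G00 X0.00 Y0.00

Since the viewBox matches the mm dimensions, user units are millimetres directly. The only transform is the Y-flip y_m = 114.37 − y_svg.

Shape 1 is a open polyline drawn with `<path>`. Its stroke #008000 means cut at S700, F1102. After flipping Y the toolpath is (72.06,69.69) → (6.57,105.46) → (116.83,84.49).

Shape 2 is a rectangle drawn with `<polygon>`. Its stroke #008000 means cut at S700, F1102. After flipping Y the toolpath is (69.54,99.49) → (97.58,99.49) → (97.58,86.13) → (69.54,86.13) → (69.54,99.49), returning to the start.

Shape 3 is a closed polygon drawn with `<path>`. Its stroke #008000 means cut at S700, F1102. After flipping Y the toolpath is (83.48,12.06) → (74.95,62.94) → (104.75,54.68) → (69.87,58.74) → (44.12,50.81) → (48.54,32.89) → (83.48,12.06), returning to the start.

Shape 4 is a rectangle drawn with `<rect>`. Its stroke #008000 means cut at S700, F1102. After flipping Y the toolpath is (49.30,100.72) → (102.62,100.72) → (102.62,46.85) → (49.30,46.85) → (49.30,100.72), returning to the start.

Shape 5 is a regular polygon drawn with `<path>`. Its stroke #008000 means cut at S700, F1102. After flipping Y the toolpath is (96.55,78.89) → (115.10,68.94) → (105.15,50.39) → (86.60,60.34) → (96.55,78.89), returning to the start.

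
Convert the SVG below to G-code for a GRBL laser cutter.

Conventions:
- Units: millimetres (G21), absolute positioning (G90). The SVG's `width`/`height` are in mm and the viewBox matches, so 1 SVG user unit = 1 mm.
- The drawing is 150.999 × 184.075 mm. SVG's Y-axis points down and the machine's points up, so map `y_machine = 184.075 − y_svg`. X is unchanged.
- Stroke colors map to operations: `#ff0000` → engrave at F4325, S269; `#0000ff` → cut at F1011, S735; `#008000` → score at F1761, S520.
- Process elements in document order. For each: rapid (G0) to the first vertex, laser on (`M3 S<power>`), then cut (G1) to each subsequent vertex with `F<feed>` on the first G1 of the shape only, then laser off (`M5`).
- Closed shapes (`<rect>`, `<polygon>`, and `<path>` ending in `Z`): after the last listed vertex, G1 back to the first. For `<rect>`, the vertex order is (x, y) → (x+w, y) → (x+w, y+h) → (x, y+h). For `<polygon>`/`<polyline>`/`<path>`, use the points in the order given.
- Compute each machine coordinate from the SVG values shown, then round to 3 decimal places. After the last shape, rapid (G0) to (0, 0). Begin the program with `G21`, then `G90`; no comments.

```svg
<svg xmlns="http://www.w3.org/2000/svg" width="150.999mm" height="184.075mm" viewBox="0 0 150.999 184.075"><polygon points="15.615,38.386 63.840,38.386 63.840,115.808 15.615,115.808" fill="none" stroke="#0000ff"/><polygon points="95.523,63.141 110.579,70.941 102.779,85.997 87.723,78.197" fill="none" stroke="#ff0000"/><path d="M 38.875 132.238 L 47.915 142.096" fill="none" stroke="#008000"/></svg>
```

G21
G90
G0 X15.615 Y145.689
M3 S735
G1 X63.840 Y145.689 F1011
G1 X63.840 Y68.267
G1 X15.615 Y68.267
G1 X15.615 Y145.689
M5
G0 X95.523 Y120.934
M3 S269
G1 X110.579 Y113.134 F4325
G1 X102.779 Y98.078
G1 X87.723 Y105.878
G1 X95.523 Y120.934
M5
G0 X38.875 Y51.837
M3 S520
G1 X47.915 Y41.979 F1761
M5
G0 X0.000 Y0.000

1 u = 1 mm; y_m = 184.075 − y.

[1] `<polygon>` rectangle, #0000ff→cut S735 F1011: (15.615,145.689) → (63.840,145.689) → (63.840,68.267) → (15.615,68.267) → (15.615,145.689) (closed)

[2] `<polygon>` regular polygon, #ff0000→engrave S269 F4325: (95.523,120.934) → (110.579,113.134) → (102.779,98.078) → (87.723,105.878) → (95.523,120.934) (closed)

[3] `<path>` line segment, #008000→score S520 F1761: (38.875,51.837) → (47.915,41.979)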